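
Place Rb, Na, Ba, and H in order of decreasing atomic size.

Rb > Ba > Na > H

Radius decreases left→right (rising Z_eff, same n) and increases top→bottom (higher n).
Neither a single period nor a single group — weigh both effects.
Na > H: they share group 1; the group trend gives Na the larger value.
Ba > Na: period and group pull opposite ways; the down-group shift dominates (196 vs 155 pm).
Rb > Ba: the two effects oppose for this pair; the across-period effect wins (210 vs 196 pm).
Tabulated atomic radius (pm): H 32, Na 155, Rb 210, Ba 196.
So from largest to smallest: Rb > Ba > Na > H.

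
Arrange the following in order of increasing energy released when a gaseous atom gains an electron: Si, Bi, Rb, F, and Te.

Electron affinity generally becomes more exothermic across a period toward the halogens and less exothermic down a group.
These span different periods and groups, so the two trends combine.
Bi > Rb: the two effects oppose for this pair; the across-period effect wins (91 vs 47 kJ/mol).
Si > Bi: the two effects oppose for this pair; the down-group effect wins (134 vs 91 kJ/mol).
Te > Si: the two effects oppose for this pair; the across-period effect wins (190 vs 134 kJ/mol).
F > Te: both effects reinforce here, so F is clearly the higher of the two.
For reference (kJ/mol): F 328, Si 134, Rb 47, Te 190, Bi 91.
So from lowest to highest: Rb < Bi < Si < Te < F.

Rb < Bi < Si < Te < F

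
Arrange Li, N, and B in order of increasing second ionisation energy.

B, N, Li

After 1 electron has been removed, what remains? Li⁺ is the bare [He] core; N⁺ still has 4 valence electrons; B⁺ still has 2 valence electrons.
Pulling an electron out of a noble-gas core costs far more than removing a remaining valence electron, so Li sits at the high end of IE_2.
Valence configurations: N⁺ [He]2s²2p², B⁺ [He]2s².
Tabulated IE_2 (kJ/mol): Li 7298, N 2856, B 2427.
Putting it together, IE_2: B < N < Li.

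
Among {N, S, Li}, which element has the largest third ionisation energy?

Li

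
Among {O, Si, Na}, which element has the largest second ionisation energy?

IE_2 is the cost of taking one more electron from the +1 cation: O⁺ still has 5 valence electrons; Si⁺ still has 3 valence electrons; Na⁺ is the bare [Ne] core.
Pulling an electron out of a noble-gas core costs far more than removing a remaining valence electron, so Na sits at the high end of IE_2.
Valence configurations: O⁺ [He]2s²2p³, Si⁺ [Ne]3s²3p¹.
Approximate IE_2 values (kJ/mol): O 3388, Si 1577, Na 4562.
Putting it together, IE_2: Si < O < Na.

Na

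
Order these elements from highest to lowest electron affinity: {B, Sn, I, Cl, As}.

B is in period 2, group 13; Cl is in period 3, group 17; As is in period 4, group 15; Sn is in period 5, group 14; I is in period 5, group 17.
Atoms with high Z_eff and room in the valence shell (especially the halogens) have the most exothermic electron affinities.
These span different periods and groups, so the two trends combine.
As > B: period and group pull opposite ways; the across-period shift dominates (78 vs 27 kJ/mol).
Sn > As: this pair runs against the simple trend — see the exception note.
I > Sn: I lies to the right of Sn in period 5, so the across-period effect alone puts I higher.
Cl > I: Cl sits above I in group 17, so the down-group effect alone puts Cl higher.
Note the exception: Sn has a higher electron affinity than As, contrary to the simple trend — adding an electron to As's half-filled np³ subshell costs electron-pairing energy.
Approximate values (kJ/mol): B 27, Cl 349, As 78, Sn 107, I 295.
So from highest to lowest: Cl > I > Sn > As > B.

Cl > I > Sn > As > B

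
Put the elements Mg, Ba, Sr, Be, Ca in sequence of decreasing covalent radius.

Ba > Sr > Ca > Mg > Be

Be is in period 2, group 2; Mg is in period 3, group 2; Ca is in period 4, group 2; Sr is in period 5, group 2; Ba is in period 6, group 2.
Moving right in a period, electrons are added to the same shell under a stronger nuclear pull, so atoms get smaller; moving down, a new shell is opened and atoms get larger.
All are in group 2, so atomic radius increases down the group.
So from largest to smallest: Ba > Sr > Ca > Mg > Be.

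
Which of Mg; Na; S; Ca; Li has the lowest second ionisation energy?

Consider each +1 ion: Mg⁺ still has 1 valence electron; Na⁺ is the bare [Ne] core; S⁺ still has 5 valence electrons; Ca⁺ still has 1 valence electron; Li⁺ is the bare [He] core.
Breaking into a closed-shell core is much more expensive than removing a leftover valence electron — Na and Li have the largest IE_2 here.
Valence configurations: Mg⁺ [Ne]3s¹, S⁺ [Ne]3s²3p³, Ca⁺ [Ar]4s¹.
Tabulated IE_2 (kJ/mol): Mg 1451, Na 4562, S 2252, Ca 1145, Li 7298.
Putting it together, IE_2: Ca < Mg < S < Na < Li.

Ca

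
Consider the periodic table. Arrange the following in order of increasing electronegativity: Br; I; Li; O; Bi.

Li < Bi < I < Br < O

Li is in period 2, group 1; O is in period 2, group 16; Br is in period 4, group 17; I is in period 5, group 17; Bi is in period 6, group 15.
Electronegativity increases across a period and decreases down a group, tracking effective nuclear charge and atomic size.
Here both period and group differ, so the two effects have to be weighed against each other.
Bi > Li: the two effects oppose for this pair; the across-period effect wins (2.02 vs 0.98).
I > Bi: relative to Bi, both the across-period and down-group shifts push I's electronegativity up.
Br > I: they share group 17; the group trend gives Br the larger value.
O > Br: the two effects oppose for this pair; the down-group effect wins (3.44 vs 2.96).
Tabulated electronegativity (Pauling): Li 0.98, O 3.44, Br 2.96, I 2.66, Bi 2.02.
So from lowest to highest: Li < Bi < I < Br < O.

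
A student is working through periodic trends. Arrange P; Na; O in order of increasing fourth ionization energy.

IE_4 is the cost of taking one more electron from the +3 cation: P³⁺ still has 2 valence electrons; Na³⁺ is already 2 electrons into the core; O³⁺ still has 3 valence electrons.
Core electrons are held far more tightly than valence electrons, so Na tops the IE_4 order.
Valence configurations: P³⁺ [Ne]3s², O³⁺ [He]2s²2p¹.
Approximate IE_4 values (kJ/mol): P 4964, Na 9543, O 7469.
So the fourth ionization energies run P < O < Na.

P, O, Na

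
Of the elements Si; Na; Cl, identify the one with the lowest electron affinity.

Na

Na is in period 3, group 1; Si is in period 3, group 14; Cl is in period 3, group 17.
Electron affinity generally becomes more exothermic across a period toward the halogens and less exothermic down a group.
All lie in period 3, so electron affinity increases left to right.
The lowest electron affinity among these belongs to Na.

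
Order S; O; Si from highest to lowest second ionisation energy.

The second ionization energy removes an electron from the +1 ion. For each element: S⁺ still has 5 valence electrons; O⁺ still has 5 valence electrons; Si⁺ still has 3 valence electrons.
All are still removing valence electrons, so compare the +1 ions as you would atoms: IE_2 generally rises across a period (higher Z_eff) and falls down a group (larger shell), subject to the usual subshell exceptions.
Valence configurations: S⁺ [Ne]3s²3p³, O⁺ [He]2s²2p³, Si⁺ [Ne]3s²3p¹.
The numbers (kJ/mol): S 2252, O 3388, Si 1577.
Hence IE_2: Si < S < O.

O > S > Si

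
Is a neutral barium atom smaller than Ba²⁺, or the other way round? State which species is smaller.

Forming Ba²⁺ removes 2 electrons from Ba. Fewer electrons for the same nuclear charge means less shielding and a higher Z_eff on the remaining electrons, and for main-group metals the entire outer shell is lost.
A cation is smaller than its parent atom: Ba²⁺ < Ba.

Ba²⁺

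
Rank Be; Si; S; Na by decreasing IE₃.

Be, Na, S, Si

The third ionization energy removes an electron from the +2 ion. For each element: Be²⁺ is the bare [He] core; Si²⁺ still has 2 valence electrons; S²⁺ still has 4 valence electrons; Na²⁺ is already 1 electron into the core.
Pulling an electron out of a noble-gas core costs far more than removing a remaining valence electron, so Na and Be sit at the high end of IE_3.
Valence configurations: Si²⁺ [Ne]3s², S²⁺ [Ne]3s²3p².
Approximate IE_3 values (kJ/mol): Be 14849, Si 3232, S 3357, Na 6910.
Putting it together, IE_3: Si < S < Na < Be.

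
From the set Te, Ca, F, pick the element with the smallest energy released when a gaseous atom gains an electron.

Ca

F is in period 2, group 17; Ca is in period 4, group 2; Te is in period 5, group 16.
Electron affinity generally becomes more exothermic across a period toward the halogens and less exothermic down a group.
Here both period and group differ, so the two effects have to be weighed against each other.
Te > Ca: period and group pull opposite ways; the across-period shift dominates (190 vs 2 kJ/mol).
F > Te: both effects reinforce here, so F is clearly the higher of the two.
Tabulated electron affinity (kJ/mol): F 328, Ca 2, Te 190.
The smallest energy released when a gaseous atom gains an electron among these belongs to Ca.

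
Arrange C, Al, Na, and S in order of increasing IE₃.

Consider each +2 ion: C²⁺ still has 2 valence electrons; Al²⁺ still has 1 valence electron; Na²⁺ is already 1 electron into the core; S²⁺ still has 4 valence electrons.
Core electrons are held far more tightly than valence electrons, so Na tops the IE_3 order.
Valence configurations: C²⁺ [He]2s², Al²⁺ [Ne]3s¹, S²⁺ [Ne]3s²3p².
The numbers (kJ/mol): C 4620, Al 2745, Na 6910, S 3357.
Putting it together, IE_3: Al < S < C < Na.

Al < S < C < Na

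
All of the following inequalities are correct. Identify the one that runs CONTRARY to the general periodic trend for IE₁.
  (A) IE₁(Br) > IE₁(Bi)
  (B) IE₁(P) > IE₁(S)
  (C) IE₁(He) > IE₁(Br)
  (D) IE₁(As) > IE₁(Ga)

The general trend: IE₁ increases across a period and decreases down a group.
(A) Br (period 4, group 17) vs Bi (period 6, group 15): the stated order agrees with the simple trend.
(B) P (period 3, group 15) vs S (period 3, group 16): the stated order contradicts the simple trend.
(C) He (period 1, group 18) vs Br (period 4, group 17): the stated order agrees with the simple trend.
(D) As (period 4, group 15) vs Ga (period 4, group 13): the stated order agrees with the simple trend.
The exception is (B): S (3p⁴) ionizes more easily than half-filled P (3p³) because the paired 3p electron in S is pushed out by e⁻–e⁻ repulsion.

(B)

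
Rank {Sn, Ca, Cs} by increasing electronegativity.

Cs < Ca < Sn

Ca is in period 4, group 2; Sn is in period 5, group 14; Cs is in period 6, group 1.
Smaller atoms with higher effective nuclear charge are more electronegative.
These span different periods and groups, so the two trends combine.
Ca > Cs: both effects reinforce here, so Ca is clearly the higher of the two.
Sn > Ca: the two effects oppose for this pair; the across-period effect wins (1.96 vs 1.00).
For reference (Pauling): Ca 1.00, Sn 1.96, Cs 0.79.
So from lowest to highest: Cs < Ca < Sn.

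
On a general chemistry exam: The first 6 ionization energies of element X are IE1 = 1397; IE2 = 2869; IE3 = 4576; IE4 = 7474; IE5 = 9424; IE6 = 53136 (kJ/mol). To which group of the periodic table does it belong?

Look for the largest jump between consecutive ionization energies: IE6/IE5 ≈ 5.6, far larger than any earlier ratio.
That jump marks the point where a core electron is being removed. So the atom has 5 valence electrons.
A main-group element with 5 valence electrons is in group 15.

Group 15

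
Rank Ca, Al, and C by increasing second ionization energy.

Consider each +1 ion: Ca⁺ still has 1 valence electron; Al⁺ still has 2 valence electrons; C⁺ still has 3 valence electrons.
All are still removing valence electrons, so compare the +1 ions as you would atoms: IE_2 generally rises across a period (higher Z_eff) and falls down a group (larger shell), subject to the usual subshell exceptions.
Valence configurations: Ca⁺ [Ar]4s¹, Al⁺ [Ne]3s², C⁺ [He]2s²2p¹.
The numbers (kJ/mol): Ca 1145, Al 1817, C 2353.
Overall IE_2 order: Ca < Al < C.

Ca, Al, C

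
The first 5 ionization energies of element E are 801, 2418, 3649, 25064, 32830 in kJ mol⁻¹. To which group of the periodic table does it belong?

Look for the largest jump between consecutive ionization energies: IE4/IE3 ≈ 6.9, far larger than any earlier ratio.
That jump marks the point where a core electron is being removed. So the atom has 3 valence electrons.
A main-group element with 3 valence electrons is in group 13.

Group 13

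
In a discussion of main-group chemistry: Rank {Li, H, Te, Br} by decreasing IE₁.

H is in period 1, group 1; Li is in period 2, group 1; Br is in period 4, group 17; Te is in period 5, group 16.
Removing the outermost electron gets harder across a period and easier down a group.
Neither a single period nor a single group — weigh both effects.
Te > Li: the two effects oppose for this pair; the across-period effect wins (869 vs 520 kJ/mol).
Br > Te: both effects reinforce here, so Br is clearly the higher of the two.
H > Br: period and group pull opposite ways; the down-group shift dominates (1312 vs 1140 kJ/mol).
Approximate values (kJ/mol): H 1312, Li 520, Br 1140, Te 869.
So from highest to lowest: H > Br > Te > Li.

H > Br > Te > Li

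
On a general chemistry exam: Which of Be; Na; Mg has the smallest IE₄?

Consider each +3 ion: Be³⁺ is already 1 electron into the core; Na³⁺ is already 2 electrons into the core; Mg³⁺ is already 1 electron into the core.
All of these are removing an electron from a noble-gas core or deeper; the smaller core (lower principal quantum number) is held far more tightly, and within a period the higher nuclear charge binds the same core more tightly.
The numbers (kJ/mol): Be 21007, Na 9543, Mg 10543.
So the fourth ionization energies run Na < Mg < Be.

Na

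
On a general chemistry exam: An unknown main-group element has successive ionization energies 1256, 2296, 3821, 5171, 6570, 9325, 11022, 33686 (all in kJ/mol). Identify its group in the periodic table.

Look for the largest jump between consecutive ionization energies: IE8/IE7 ≈ 3.1, far larger than any earlier ratio.
That jump marks the point where a core electron is being removed. So the atom has 7 valence electrons.
A main-group element with 7 valence electrons is in group 17.

Group 17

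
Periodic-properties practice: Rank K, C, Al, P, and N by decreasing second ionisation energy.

K > N > C > P > Al

The second ionization energy removes an electron from the +1 ion. For each element: K⁺ is the bare [Ar] core; C⁺ still has 3 valence electrons; Al⁺ still has 2 valence electrons; P⁺ still has 4 valence electrons; N⁺ still has 4 valence electrons.
Breaking into a closed-shell core is much more expensive than removing a leftover valence electron — K has the largest IE_2 here.
Valence configurations: C⁺ [He]2s²2p¹, Al⁺ [Ne]3s², P⁺ [Ne]3s²3p², N⁺ [He]2s²2p².
The numbers (kJ/mol): K 3052, C 2353, Al 1817, P 1907, N 2856.
So the second ionization energies run Al < P < C < N < K.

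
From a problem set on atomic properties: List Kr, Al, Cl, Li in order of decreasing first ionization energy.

Kr > Cl > Al > Li

Li is in period 2, group 1; Al is in period 3, group 13; Cl is in period 3, group 17; Kr is in period 4, group 18.
First ionization energy rises across a period (greater Z_eff holds electrons more tightly) and falls down a group (valence electrons are farther from the nucleus).
Neither a single period nor a single group — weigh both effects.
Al > Li: the two effects oppose for this pair; the across-period effect wins (578 vs 520 kJ/mol).
Cl > Al: Cl lies to the right of Al in period 3, so the across-period effect alone puts Cl higher.
Kr > Cl: period and group pull opposite ways; the across-period shift dominates (1351 vs 1251 kJ/mol).
Approximate values (kJ/mol): Li 520, Al 578, Cl 1251, Kr 1351.
So from highest to lowest: Kr > Cl > Al > Li.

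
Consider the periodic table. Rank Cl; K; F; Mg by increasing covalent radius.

Radius decreases left→right (rising Z_eff, same n) and increases top→bottom (higher n).
These span different periods and groups, so the two trends combine.
Cl > F: they share group 17; the group trend gives Cl the larger value.
Mg > Cl: Mg lies to the left of Cl in period 3, so the across-period effect alone puts Mg larger.
K > Mg: both effects reinforce here, so K is clearly the larger of the two.
For reference (pm): F 64, Mg 139, Cl 99, K 196.
So from smallest to largest: F < Cl < Mg < K.

F < Cl < Mg < K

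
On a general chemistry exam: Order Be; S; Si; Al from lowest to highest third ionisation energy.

Consider each +2 ion: Be²⁺ is the bare [He] core; S²⁺ still has 4 valence electrons; Si²⁺ still has 2 valence electrons; Al²⁺ still has 1 valence electron.
Pulling an electron out of a noble-gas core costs far more than removing a remaining valence electron, so Be sits at the high end of IE_3.
Valence configurations: S²⁺ [Ne]3s²3p², Si²⁺ [Ne]3s², Al²⁺ [Ne]3s¹.
Approximate IE_3 values (kJ/mol): Be 14849, S 3357, Si 3232, Al 2745.
Putting it together, IE_3: Al < Si < S < Be.

Al < Si < S < Be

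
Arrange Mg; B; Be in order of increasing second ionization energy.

After 1 electron has been removed, what remains? Mg⁺ still has 1 valence electron; B⁺ still has 2 valence electrons; Be⁺ still has 1 valence electron.
All are still removing valence electrons, so compare the +1 ions as you would atoms: IE_2 generally rises across a period (higher Z_eff) and falls down a group (larger shell), subject to the usual subshell exceptions.
Valence configurations: Mg⁺ [Ne]3s¹, B⁺ [He]2s², Be⁺ [He]2s¹.
Approximate IE_2 values (kJ/mol): Mg 1451, B 2427, Be 1757.
So the second ionization energies run Mg < Be < B.

Mg, Be, B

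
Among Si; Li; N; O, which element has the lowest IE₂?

Si

Consider each +1 ion: Si⁺ still has 3 valence electrons; Li⁺ is the bare [He] core; N⁺ still has 4 valence electrons; O⁺ still has 5 valence electrons.
Core electrons are held far more tightly than valence electrons, so Li tops the IE_2 order.
Valence configurations: Si⁺ [Ne]3s²3p¹, N⁺ [He]2s²2p², O⁺ [He]2s²2p³.
The numbers (kJ/mol): Si 1577, Li 7298, N 2856, O 3388.
Overall IE_2 order: Si < N < O < Li.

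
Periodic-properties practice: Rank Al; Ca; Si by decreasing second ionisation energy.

After 1 electron has been removed, what remains? Al⁺ still has 2 valence electrons; Ca⁺ still has 1 valence electron; Si⁺ still has 3 valence electrons.
All are still removing valence electrons, so compare the +1 ions as you would atoms: IE_2 generally rises across a period (higher Z_eff) and falls down a group (larger shell), subject to the usual subshell exceptions.
Valence configurations: Al⁺ [Ne]3s², Ca⁺ [Ar]4s¹, Si⁺ [Ne]3s²3p¹.
Si⁺ loses a lone 3p electron whereas Al⁺ must break into a filled 3s² pair, so IE_2(Al) > IE_2(Si) even though Si has the higher nuclear charge.
The numbers (kJ/mol): Al 1817, Ca 1145, Si 1577.
So the second ionization energies run Ca < Si < Al.

Al > Si > Ca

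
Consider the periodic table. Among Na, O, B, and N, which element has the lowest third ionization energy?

B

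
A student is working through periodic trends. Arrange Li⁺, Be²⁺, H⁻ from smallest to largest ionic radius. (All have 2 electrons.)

Be²⁺ < Li⁺ < H⁻

All of these have 2 electrons, so size is governed by nuclear charge alone: the more protons, the stronger the pull on the same electron cloud, and the smaller the ion.
Nuclear charges: Be²⁺ (Z=4), Li⁺ (Z=3), H⁻ (Z=1).
Smallest to largest: Be²⁺ < Li⁺ < H⁻.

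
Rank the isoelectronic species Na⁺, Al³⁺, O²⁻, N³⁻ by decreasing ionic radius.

All of these have 10 electrons, so size is governed by nuclear charge alone: the more protons, the stronger the pull on the same electron cloud, and the smaller the ion.
Nuclear charges: Al³⁺ (Z=13), Na⁺ (Z=11), O²⁻ (Z=8), N³⁻ (Z=7).
Largest to smallest: N³⁻ > O²⁻ > Na⁺ > Al³⁺.

N³⁻ > O²⁻ > Na⁺ > Al³⁺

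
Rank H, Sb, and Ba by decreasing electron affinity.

H is in period 1, group 1; Sb is in period 5, group 15; Ba is in period 6, group 2.
Atoms with high Z_eff and room in the valence shell (especially the halogens) have the most exothermic electron affinities.
These span different periods and groups, so the two trends combine.
H > Ba: the two effects oppose for this pair; the down-group effect wins (73 vs 14 kJ/mol).
Sb > H: the two effects oppose for this pair; the across-period effect wins (103 vs 73 kJ/mol).
Tabulated electron affinity (kJ/mol): H 73, Sb 103, Ba 14.
So from highest to lowest: Sb > H > Ba.

Sb > H > Ba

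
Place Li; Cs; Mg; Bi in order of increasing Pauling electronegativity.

Li is in period 2, group 1; Mg is in period 3, group 2; Cs is in period 6, group 1; Bi is in period 6, group 15.
Smaller atoms with higher effective nuclear charge are more electronegative.
Neither a single period nor a single group — weigh both effects.
Li > Cs: they share group 1; the group trend gives Li the larger value.
Mg > Li: the two effects oppose for this pair; the across-period effect wins (1.31 vs 0.98).
Bi > Mg: the two effects oppose for this pair; the across-period effect wins (2.02 vs 1.31).
For reference (Pauling): Li 0.98, Mg 1.31, Cs 0.79, Bi 2.02.
So from lowest to highest: Cs < Li < Mg < Bi.

Cs < Li < Mg < Bi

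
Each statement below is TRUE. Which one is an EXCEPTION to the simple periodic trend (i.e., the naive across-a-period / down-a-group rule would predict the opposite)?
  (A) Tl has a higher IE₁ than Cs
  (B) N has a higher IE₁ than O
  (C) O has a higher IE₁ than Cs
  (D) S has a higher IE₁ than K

(B)

The general trend: IE₁ increases across a period and decreases down a group.
(A) Tl (period 6, group 13) vs Cs (period 6, group 1): the stated order agrees with the simple trend.
(B) N (period 2, group 15) vs O (period 2, group 16): the stated order contradicts the simple trend.
(C) O (period 2, group 16) vs Cs (period 6, group 1): the stated order agrees with the simple trend.
(D) S (period 3, group 16) vs K (period 4, group 1): the stated order agrees with the simple trend.
The exception is (B): pairing an electron in O's 2p⁴ costs repulsion energy, so O ionizes more easily than half-filled N (2p³).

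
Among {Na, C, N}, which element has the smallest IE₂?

C

After 1 electron has been removed, what remains? Na⁺ is the bare [Ne] core; C⁺ still has 3 valence electrons; N⁺ still has 4 valence electrons.
Core electrons are held far more tightly than valence electrons, so Na tops the IE_2 order.
Valence configurations: C⁺ [He]2s²2p¹, N⁺ [He]2s²2p².
Approximate IE_2 values (kJ/mol): Na 4562, C 2353, N 2856.
Hence IE_2: C < N < Na.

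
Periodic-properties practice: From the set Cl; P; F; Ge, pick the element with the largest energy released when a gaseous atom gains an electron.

Cl

F is in period 2, group 17; P is in period 3, group 15; Cl is in period 3, group 17; Ge is in period 4, group 14.
Electron affinity generally becomes more exothermic across a period toward the halogens and less exothermic down a group.
Neither a single period nor a single group — weigh both effects.
Ge > P: this pair runs against the simple trend — see the exception note.
F > Ge: both effects reinforce here, so F is clearly the higher of the two.
Cl > F: this pair runs against the simple trend — see the exception note.
Note the exception: Ge has a higher electron affinity than P, contrary to the simple trend — adding an electron to P's half-filled np³ subshell costs electron-pairing energy.
Note the exception: Cl has a higher electron affinity than F, contrary to the simple trend — F's small 2p subshell makes the incoming electron feel strong e⁻–e⁻ repulsion, so Cl actually releases more energy on gaining an electron.
Tabulated electron affinity (kJ/mol): F 328, P 72, Cl 349, Ge 119.
The largest energy released when a gaseous atom gains an electron among these belongs to Cl.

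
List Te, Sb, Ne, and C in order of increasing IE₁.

C is in period 2, group 14; Ne is in period 2, group 18; Sb is in period 5, group 15; Te is in period 5, group 16.
Removing the outermost electron gets harder across a period and easier down a group.
These span different periods and groups, so the two trends combine.
Te > Sb: Te lies to the right of Sb in period 5, so the across-period effect alone puts Te higher.
C > Te: period and group pull opposite ways; the down-group shift dominates (1086 vs 869 kJ/mol).
Ne > C: both are in period 2; the period trend gives Ne the larger value.
For reference (kJ/mol): C 1086, Ne 2081, Sb 831, Te 869.
So from lowest to highest: Sb < Te < C < Ne.

Sb < Te < C < Ne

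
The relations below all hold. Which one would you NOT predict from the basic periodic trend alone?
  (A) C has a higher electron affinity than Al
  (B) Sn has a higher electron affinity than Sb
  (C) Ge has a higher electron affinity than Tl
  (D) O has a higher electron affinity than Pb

The general trend: electron affinity increases across a period and decreases down a group.
(A) C (period 2, group 14) vs Al (period 3, group 13): the stated order agrees with the simple trend.
(B) Sn (period 5, group 14) vs Sb (period 5, group 15): the stated order contradicts the simple trend.
(C) Ge (period 4, group 14) vs Tl (period 6, group 13): the stated order agrees with the simple trend.
(D) O (period 2, group 16) vs Pb (period 6, group 14): the stated order agrees with the simple trend.
The exception is (B): adding an electron to Sb's half-filled 5p³ is unfavourable, so Sn has the more exothermic EA.

(B)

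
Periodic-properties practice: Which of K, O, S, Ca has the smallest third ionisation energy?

IE_3 is the cost of taking one more electron from the +2 cation: K²⁺ is already 1 electron into the core; O²⁺ still has 4 valence electrons; S²⁺ still has 4 valence electrons; Ca²⁺ is the bare [Ar] core.
Usually core removal costs more than valence removal, but here the competition is close: a tightly held n=2 valence electron can cost more to remove than an n=3 core electron, so the actual values have to decide it.
Valence configurations: O²⁺ [He]2s²2p², S²⁺ [Ne]3s²3p².
Tabulated IE_3 (kJ/mol): K 4420, O 5300, S 3357, Ca 4912.
So the third ionization energies run S < K < Ca < O.

S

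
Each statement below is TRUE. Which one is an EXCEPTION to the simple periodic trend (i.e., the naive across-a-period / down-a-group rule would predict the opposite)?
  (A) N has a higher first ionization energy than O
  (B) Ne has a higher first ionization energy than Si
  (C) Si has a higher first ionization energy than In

The general trend: first ionization energy increases across a period and decreases down a group.
(A) N (period 2, group 15) vs O (period 2, group 16): the stated order contradicts the simple trend.
(B) Ne (period 2, group 18) vs Si (period 3, group 14): the stated order agrees with the simple trend.
(C) Si (period 3, group 14) vs In (period 5, group 13): the stated order agrees with the simple trend.
The exception is (A): pairing an electron in O's 2p⁴ costs repulsion energy, so O ionizes more easily than half-filled N (2p³).

(A)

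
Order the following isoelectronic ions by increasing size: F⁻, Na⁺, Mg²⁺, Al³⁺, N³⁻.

Al³⁺ < Mg²⁺ < Na⁺ < F⁻ < N³⁻

All of these have 10 electrons, so size is governed by nuclear charge alone: the more protons, the stronger the pull on the same electron cloud, and the smaller the ion.
Nuclear charges: Al³⁺ (Z=13), Mg²⁺ (Z=12), Na⁺ (Z=11), F⁻ (Z=9), N³⁻ (Z=7).
Smallest to largest: Al³⁺ < Mg²⁺ < Na⁺ < F⁻ < N³⁻.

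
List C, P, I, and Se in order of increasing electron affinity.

P < C < Se < I

C is in period 2, group 14; P is in period 3, group 15; Se is in period 4, group 16; I is in period 5, group 17.
Atoms with high Z_eff and room in the valence shell (especially the halogens) have the most exothermic electron affinities.
These sit on a diagonal, where the across-period and down-group effects partly cancel.
C > P: period and group pull opposite ways; the down-group shift dominates (122 vs 72 kJ/mol).
Se > C: period and group pull opposite ways; the across-period shift dominates (195 vs 122 kJ/mol).
I > Se: period and group pull opposite ways; the across-period shift dominates (295 vs 195 kJ/mol).
Tabulated electron affinity (kJ/mol): C 122, P 72, Se 195, I 295.
So from lowest to highest: P < C < Se < I.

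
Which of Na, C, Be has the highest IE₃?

IE_3 is the cost of taking one more electron from the +2 cation: Na²⁺ is already 1 electron into the core; C²⁺ still has 2 valence electrons; Be²⁺ is the bare [He] core.
Pulling an electron out of a noble-gas core costs far more than removing a remaining valence electron, so Na and Be sit at the high end of IE_3.
Tabulated IE_3 (kJ/mol): Na 6910, C 4620, Be 14849.
Hence IE_3: C < Na < Be.

Be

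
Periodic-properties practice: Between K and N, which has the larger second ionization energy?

After 1 electron has been removed, what remains? K⁺ is the bare [Ar] core; N⁺ still has 4 valence electrons.
Breaking into a closed-shell core is much more expensive than removing a leftover valence electron — K has the largest IE_2 here.
Approximate IE_2 values (kJ/mol): K 3052, N 2856.
Hence IE_2: N < K.

K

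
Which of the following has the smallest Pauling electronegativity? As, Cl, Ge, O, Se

Ge

O is in period 2, group 16; Cl is in period 3, group 17; Ge is in period 4, group 14; As is in period 4, group 15; Se is in period 4, group 16.
Atoms toward the upper right of the periodic table pull bonding electrons most strongly.
Neither a single period nor a single group — weigh both effects.
As > Ge: both are in period 4; the period trend gives As the larger value.
Se > As: both are in period 4; the period trend gives Se the larger value.
Cl > Se: both effects reinforce here, so Cl is clearly the higher of the two.
O > Cl: the two effects oppose for this pair; the down-group effect wins (3.44 vs 3.16).
For reference (Pauling): O 3.44, Cl 3.16, Ge 2.01, As 2.18, Se 2.55.
The smallest Pauling electronegativity among these belongs to Ge.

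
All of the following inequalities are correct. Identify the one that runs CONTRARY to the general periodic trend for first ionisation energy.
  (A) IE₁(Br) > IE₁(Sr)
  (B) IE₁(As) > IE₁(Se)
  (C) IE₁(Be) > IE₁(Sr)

(B)

The general trend: first ionisation energy increases across a period and decreases down a group.
(A) Br (period 4, group 17) vs Sr (period 5, group 2): the stated order agrees with the simple trend.
(B) As (period 4, group 15) vs Se (period 4, group 16): the stated order contradicts the simple trend.
(C) Be (period 2, group 2) vs Sr (period 5, group 2): the stated order agrees with the simple trend.
The exception is (B): Se (4p⁴) ionizes more easily than half-filled As (4p³).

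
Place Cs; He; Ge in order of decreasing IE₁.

He is in period 1, group 18; Ge is in period 4, group 14; Cs is in period 6, group 1.
First ionization energy rises across a period (greater Z_eff holds electrons more tightly) and falls down a group (valence electrons are farther from the nucleus).
Here both period and group differ, so the two effects have to be weighed against each other.
Ge > Cs: relative to Cs, both the across-period and down-group shifts push Ge's first ionization energy up.
He > Ge: both effects reinforce here, so He is clearly the higher of the two.
Tabulated first ionization energy (kJ/mol): He 2372, Ge 762, Cs 376.
So from highest to lowest: He > Ge > Cs.

He > Ge > Cs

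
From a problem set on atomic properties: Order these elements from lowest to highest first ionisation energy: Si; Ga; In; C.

C is in period 2, group 14; Si is in period 3, group 14; Ga is in period 4, group 13; In is in period 5, group 13.
Removing the outermost electron gets harder across a period and easier down a group.
Neither a single period nor a single group — weigh both effects.
Ga > In: they share group 13; the group trend gives Ga the larger value.
Si > Ga: relative to Ga, both the across-period and down-group shifts push Si's first ionization energy up.
C > Si: C sits above Si in group 14, so the down-group effect alone puts C higher.
For reference (kJ/mol): C 1086, Si 786, Ga 579, In 558.
So from lowest to highest: In < Ga < Si < C.

In < Ga < Si < C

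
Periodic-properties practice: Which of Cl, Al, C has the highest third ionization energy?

C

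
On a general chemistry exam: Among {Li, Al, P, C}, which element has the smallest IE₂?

Al

Consider each +1 ion: Li⁺ is the bare [He] core; Al⁺ still has 2 valence electrons; P⁺ still has 4 valence electrons; C⁺ still has 3 valence electrons.
Pulling an electron out of a noble-gas core costs far more than removing a remaining valence electron, so Li sits at the high end of IE_2.
Valence configurations: Al⁺ [Ne]3s², P⁺ [Ne]3s²3p², C⁺ [He]2s²2p¹.
Approximate IE_2 values (kJ/mol): Li 7298, Al 1817, P 1907, C 2353.
Overall IE_2 order: Al < P < C < Li.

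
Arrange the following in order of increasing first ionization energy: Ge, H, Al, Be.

H is in period 1, group 1; Be is in period 2, group 2; Al is in period 3, group 13; Ge is in period 4, group 14.
Removing the outermost electron gets harder across a period and easier down a group.
A diagonal step moves right (one effect) and down (the opposite effect) at once.
Ge > Al: the two effects oppose for this pair; the across-period effect wins (762 vs 578 kJ/mol).
Be > Ge: the two effects oppose for this pair; the down-group effect wins (900 vs 762 kJ/mol).
H > Be: the two effects oppose for this pair; the down-group effect wins (1312 vs 900 kJ/mol).
For reference (kJ/mol): H 1312, Be 900, Al 578, Ge 762.
So from lowest to highest: Al < Ge < Be < H.

Al < Ge < Be < H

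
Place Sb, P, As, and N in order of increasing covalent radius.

Radius decreases left→right (rising Z_eff, same n) and increases top→bottom (higher n).
All are in group 15, so atomic radius increases down the group.
So from smallest to largest: N < P < As < Sb.

N < P < As < Sb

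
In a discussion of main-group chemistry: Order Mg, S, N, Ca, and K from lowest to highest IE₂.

Ca < Mg < S < N < K

Consider each +1 ion: Mg⁺ still has 1 valence electron; S⁺ still has 5 valence electrons; N⁺ still has 4 valence electrons; Ca⁺ still has 1 valence electron; K⁺ is the bare [Ar] core.
Breaking into a closed-shell core is much more expensive than removing a leftover valence electron — K has the largest IE_2 here.
Valence configurations: Mg⁺ [Ne]3s¹, S⁺ [Ne]3s²3p³, N⁺ [He]2s²2p², Ca⁺ [Ar]4s¹.
The numbers (kJ/mol): Mg 1451, S 2252, N 2856, Ca 1145, K 3052.
Hence IE_2: Ca < Mg < S < N < K.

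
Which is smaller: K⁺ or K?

K⁺

Forming K⁺ removes 1 electron from K. Fewer electrons for the same nuclear charge means less shielding and a higher Z_eff on the remaining electrons, and for main-group metals the entire outer shell is lost.
A cation is smaller than its parent atom: K⁺ < K.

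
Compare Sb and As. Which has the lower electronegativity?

Sb

As is in period 4, group 15; Sb is in period 5, group 15.
Electronegativity increases across a period and decreases down a group, tracking effective nuclear charge and atomic size.
All are in group 15, so electronegativity increases up the group.
So Sb has the lower electronegativity (Sb < As).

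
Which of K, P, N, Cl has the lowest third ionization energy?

The third ionization energy removes an electron from the +2 ion. For each element: K²⁺ is already 1 electron into the core; P²⁺ still has 3 valence electrons; N²⁺ still has 3 valence electrons; Cl²⁺ still has 5 valence electrons.
Usually core removal costs more than valence removal, but here the competition is close: a tightly held n=2 valence electron can cost more to remove than an n=3 core electron, so the actual values have to decide it.
Valence configurations: P²⁺ [Ne]3s²3p¹, N²⁺ [He]2s²2p¹, Cl²⁺ [Ne]3s²3p³.
Approximate IE_3 values (kJ/mol): K 4420, P 2914, N 4578, Cl 3822.
So the third ionization energies run P < Cl < K < N.

P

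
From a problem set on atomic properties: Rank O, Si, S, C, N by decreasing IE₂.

O > N > C > S > Si

Consider each +1 ion: O⁺ still has 5 valence electrons; Si⁺ still has 3 valence electrons; S⁺ still has 5 valence electrons; C⁺ still has 3 valence electrons; N⁺ still has 4 valence electrons.
All are still removing valence electrons, so compare the +1 ions as you would atoms: IE_2 generally rises across a period (higher Z_eff) and falls down a group (larger shell), subject to the usual subshell exceptions.
Valence configurations: O⁺ [He]2s²2p³, Si⁺ [Ne]3s²3p¹, S⁺ [Ne]3s²3p³, C⁺ [He]2s²2p¹, N⁺ [He]2s²2p².
Tabulated IE_2 (kJ/mol): O 3388, Si 1577, S 2252, C 2353, N 2856.
Overall IE_2 order: Si < S < C < N < O.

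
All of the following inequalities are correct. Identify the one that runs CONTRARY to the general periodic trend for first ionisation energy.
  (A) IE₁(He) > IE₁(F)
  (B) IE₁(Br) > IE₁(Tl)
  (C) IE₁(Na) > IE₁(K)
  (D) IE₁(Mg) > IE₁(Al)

The general trend: first ionisation energy increases across a period and decreases down a group.
(A) He (period 1, group 18) vs F (period 2, group 17): the stated order agrees with the simple trend.
(B) Br (period 4, group 17) vs Tl (period 6, group 13): the stated order agrees with the simple trend.
(C) Na (period 3, group 1) vs K (period 4, group 1): the stated order agrees with the simple trend.
(D) Mg (period 3, group 2) vs Al (period 3, group 13): the stated order contradicts the simple trend.
The exception is (D): Al's single 3p electron is easier to remove than one from Mg's filled 3s².

(D)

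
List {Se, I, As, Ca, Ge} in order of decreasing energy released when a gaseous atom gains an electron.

I > Se > Ge > As > Ca

Adding an electron releases more energy for atoms nearer the top right (short of the noble gases).
Here both period and group differ, so the two effects have to be weighed against each other.
As > Ca: As lies to the right of Ca in period 4, so the across-period effect alone puts As higher.
Ge > As: this pair runs against the simple trend — see the exception note.
Se > Ge: Se lies to the right of Ge in period 4, so the across-period effect alone puts Se higher.
I > Se: period and group pull opposite ways; the across-period shift dominates (295 vs 195 kJ/mol).
Note the exception: Ge has a higher electron affinity than As, contrary to the simple trend — adding an electron to As's half-filled 4p³ is unfavourable, so Ge (4p²) has the more exothermic EA.
Approximate values (kJ/mol): Ca 2, Ge 119, As 78, Se 195, I 295.
So from highest to lowest: I > Se > Ge > As > Ca.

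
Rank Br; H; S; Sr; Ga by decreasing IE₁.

H > Br > S > Ga > Sr

H is in period 1, group 1; S is in period 3, group 16; Ga is in period 4, group 13; Br is in period 4, group 17; Sr is in period 5, group 2.
Removing the outermost electron gets harder across a period and easier down a group.
These span different periods and groups, so the two trends combine.
Ga > Sr: relative to Sr, both the across-period and down-group shifts push Ga's first ionization energy up.
S > Ga: relative to Ga, both the across-period and down-group shifts push S's first ionization energy up.
Br > S: the two effects oppose for this pair; the across-period effect wins (1140 vs 1000 kJ/mol).
H > Br: period and group pull opposite ways; the down-group shift dominates (1312 vs 1140 kJ/mol).
Approximate values (kJ/mol): H 1312, S 1000, Ga 579, Br 1140, Sr 550.
So from highest to lowest: H > Br > S > Ga > Sr.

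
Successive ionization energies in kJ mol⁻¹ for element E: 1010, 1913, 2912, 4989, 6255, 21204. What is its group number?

Group 15

Look for the largest jump between consecutive ionization energies: IE6/IE5 ≈ 3.4, far larger than any earlier ratio.
That jump marks the point where a core electron is being removed. So the atom has 5 valence electrons.
A main-group element with 5 valence electrons is in group 15.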